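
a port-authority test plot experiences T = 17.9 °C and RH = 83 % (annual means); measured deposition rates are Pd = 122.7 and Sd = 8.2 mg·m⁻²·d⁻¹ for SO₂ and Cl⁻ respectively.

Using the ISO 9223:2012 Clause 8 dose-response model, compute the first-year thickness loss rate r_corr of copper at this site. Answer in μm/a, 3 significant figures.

r_corr = 2.18 μm/a

copper: T>10 °C ⇒ hinge -0.080·(17.9−10) = -0.6320
  Pd branch = 0.0053·Pd^0.26·e^(0.059·RH+f) = 1.317 μm/a
  Cl⁻ term: 0.01025·8.2^0.27·exp(0.036·83+0.049·17.9) = 0.8631
  sum: 1.317 + 0.8631 → r_corr = 2.18 μm/a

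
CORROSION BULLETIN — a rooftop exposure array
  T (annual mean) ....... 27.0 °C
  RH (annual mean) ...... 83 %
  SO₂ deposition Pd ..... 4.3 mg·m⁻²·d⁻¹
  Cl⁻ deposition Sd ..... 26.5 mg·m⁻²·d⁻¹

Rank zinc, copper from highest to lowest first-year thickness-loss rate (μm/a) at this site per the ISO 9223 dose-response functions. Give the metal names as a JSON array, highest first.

["zinc", "copper"]

zinc: temperature factor f = -0.071·(17.0) = -1.2070
  SO₂ term: 0.0129·4.3^0.44·exp(0.046·83-1.2070) = 0.3336
  Sd branch = 0.0175·Sd^0.57·e^(0.008·RH+0.085·T) = 2.185 μm/a
  sum: 0.3336 + 2.185 → r_corr = 2.518 μm/a
copper: temperature factor f = -0.080·(17.0) = -1.3600
  SO₂ term: 0.0053·4.3^0.26·exp(0.059·83-1.3600) = 0.2661
  Cl⁻ term: 0.01025·26.5^0.27·exp(0.036·83+0.049·27.0) = 1.85
  sum: 0.2661 + 1.85 → r_corr = 2.116 μm/a
Ordering by μm/a: zinc (2.52) > copper (2.12)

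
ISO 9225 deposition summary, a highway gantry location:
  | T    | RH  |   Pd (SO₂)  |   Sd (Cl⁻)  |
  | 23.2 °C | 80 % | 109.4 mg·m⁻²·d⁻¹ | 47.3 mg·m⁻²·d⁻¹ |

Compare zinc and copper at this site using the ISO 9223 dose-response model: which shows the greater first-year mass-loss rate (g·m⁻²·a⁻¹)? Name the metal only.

zinc: f(T) = -0.071·(T−10) [T>10 °C] = -0.9372
  sulphur-dioxide contribution → 1.581 μm/a
  chloride contribution → 2.148 μm/a
  total first-year rate 3.729 μm/a
  mass loss = 3.729 μm/a × 7.14 g/cm³ = 26.63 g·m⁻²·a⁻¹
copper: temperature factor f = -0.080·(13.2) = -1.0560
  sulphur-dioxide contribution → 0.7009 μm/a
  chloride contribution → 1.612 μm/a
  ⇒ r_corr(copper) = 2.313 μm/a
  mass loss = 2.313 μm/a × 8.96 g/cm³ = 20.73 g·m⁻²·a⁻¹
Ordering by g·m⁻²·a⁻¹: zinc (26.6) > copper (20.7)

zinc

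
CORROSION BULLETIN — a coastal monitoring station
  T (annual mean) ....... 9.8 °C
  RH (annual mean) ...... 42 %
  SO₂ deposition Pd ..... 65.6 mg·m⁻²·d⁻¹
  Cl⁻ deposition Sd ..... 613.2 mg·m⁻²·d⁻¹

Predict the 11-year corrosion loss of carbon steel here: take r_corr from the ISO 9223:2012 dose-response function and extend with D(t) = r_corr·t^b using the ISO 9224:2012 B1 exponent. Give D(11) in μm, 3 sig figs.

D(11) = 236 μm

carbon steel: T≤10 °C ⇒ hinge +0.150·(9.8−10) = -0.0300
  Pd branch = 1.77·Pd^0.52·e^(0.02·RH+f) = 35.04 μm/a
  Sd branch = 0.102·Sd^0.62·e^(0.033·RH+0.04·T) = 32.29 μm/a
  r_corr = 35.04 + 32.29 = 67.33 μm/a
ISO 9224: D(t) = r_corr · t^b with b = 0.523 (carbon steel, B1)
  D(11) = 67.33 × 11^0.523 = 67.33 × 3.505 = 236 μm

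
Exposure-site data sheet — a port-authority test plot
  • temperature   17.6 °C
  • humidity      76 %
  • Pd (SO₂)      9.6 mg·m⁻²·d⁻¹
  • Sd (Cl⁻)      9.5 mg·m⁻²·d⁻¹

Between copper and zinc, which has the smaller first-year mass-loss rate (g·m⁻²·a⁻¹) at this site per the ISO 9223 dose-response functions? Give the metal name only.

copper: temperature factor f = -0.080·(7.6) = -0.6080
  sulphur-dioxide contribution → 0.4602 μm/a
  chloride contribution → 0.6878 μm/a
  ⇒ r_corr(copper) = 1.148 μm/a
  mass loss = 1.148 μm/a × 8.96 g/cm³ = 10.29 g·m⁻²·a⁻¹
zinc: T>10 °C ⇒ hinge -0.071·(17.6−10) = -0.5396
  sulphur-dioxide contribution → 0.671 μm/a
  chloride contribution → 0.5177 μm/a
  total first-year rate 1.189 μm/a
  mass loss = 1.189 μm/a × 7.14 g/cm³ = 8.488 g·m⁻²·a⁻¹
Ordering by g·m⁻²·a⁻¹: copper (10.3) > zinc (8.49)

zinc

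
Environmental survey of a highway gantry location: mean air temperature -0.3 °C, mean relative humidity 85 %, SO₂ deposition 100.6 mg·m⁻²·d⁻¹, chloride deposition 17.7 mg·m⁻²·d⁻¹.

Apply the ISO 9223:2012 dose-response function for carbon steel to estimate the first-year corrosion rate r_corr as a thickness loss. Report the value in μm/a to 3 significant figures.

carbon steel: f(T) = +0.150·(T−10) [T≤10 °C] = -1.5450
  SO₂ term: 1.77·100.6^0.52·exp(0.02·85-1.5450) = 22.73
  Sd branch = 0.102·Sd^0.62·e^(0.033·RH+0.04·T) = 9.893 μm/a
  sum: 22.73 + 9.893 → r_corr = 32.63 μm/a

r_corr = 32.6 μm/a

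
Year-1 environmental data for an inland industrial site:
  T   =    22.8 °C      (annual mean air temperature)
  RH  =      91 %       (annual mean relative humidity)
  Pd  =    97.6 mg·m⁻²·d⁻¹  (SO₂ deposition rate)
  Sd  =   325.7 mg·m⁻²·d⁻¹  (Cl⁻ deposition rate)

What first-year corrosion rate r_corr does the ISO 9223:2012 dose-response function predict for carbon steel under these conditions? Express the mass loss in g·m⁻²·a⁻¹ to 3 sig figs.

r_corr = 1.92e+03 g·m⁻²·a⁻¹

carbon steel: f(T) = -0.054·(T−10) [T>10 °C] = -0.6912
  Pd branch = 1.77·Pd^0.52·e^(0.02·RH+f) = 59.25 μm/a
  Sd branch = 0.102·Sd^0.62·e^(0.033·RH+0.04·T) = 184.8 μm/a
  sum: 59.25 + 184.8 → r_corr = 244.1 μm/a
Convert to mass loss: 244.1 μm/a × 7.85 g/cm³ = 1916 g·m⁻²·a⁻¹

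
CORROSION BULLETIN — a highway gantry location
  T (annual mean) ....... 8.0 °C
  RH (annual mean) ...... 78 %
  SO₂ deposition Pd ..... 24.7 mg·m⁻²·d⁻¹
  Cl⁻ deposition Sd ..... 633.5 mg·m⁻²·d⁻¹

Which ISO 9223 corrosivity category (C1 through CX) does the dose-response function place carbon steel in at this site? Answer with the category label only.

C5

carbon steel: temperature factor f = +0.150·(-2.0) = -0.3000
  SO₂ term: 1.77·24.7^0.52·exp(0.02·78-0.3000) = 33.07
  Cl⁻ term: 0.102·633.5^0.62·exp(0.033·78+0.04·8.0) = 100.6
  sum: 33.07 + 100.6 → r_corr = 133.7 μm/a
ISO 9223 Table 2 (carbon steel): 80 < 134 ≤ 200 μm/a ⇒ C5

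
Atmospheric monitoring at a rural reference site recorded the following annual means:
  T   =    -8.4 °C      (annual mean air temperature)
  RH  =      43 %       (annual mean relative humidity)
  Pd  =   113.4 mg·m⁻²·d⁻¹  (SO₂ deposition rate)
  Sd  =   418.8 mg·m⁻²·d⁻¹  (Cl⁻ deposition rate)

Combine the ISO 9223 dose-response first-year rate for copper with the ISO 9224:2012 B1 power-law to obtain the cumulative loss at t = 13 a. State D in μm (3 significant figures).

copper: f(T) = +0.126·(T−10) [T≤10 °C] = -2.3184
  Pd branch = 0.0053·Pd^0.26·e^(0.059·RH+f) = 0.02256 μm/a
  Sd branch = 0.01025·Sd^0.27·e^(0.036·RH+0.049·T) = 0.163 μm/a
  r_corr = 0.02256 + 0.163 = 0.1856 μm/a
ISO 9224: D(t) = r_corr · t^b with b = 0.667 (copper, B1)
  D(13) = 0.1856 × 13^0.667 = 0.1856 × 5.534 = 1.027 μm

D(13) = 1.03 μm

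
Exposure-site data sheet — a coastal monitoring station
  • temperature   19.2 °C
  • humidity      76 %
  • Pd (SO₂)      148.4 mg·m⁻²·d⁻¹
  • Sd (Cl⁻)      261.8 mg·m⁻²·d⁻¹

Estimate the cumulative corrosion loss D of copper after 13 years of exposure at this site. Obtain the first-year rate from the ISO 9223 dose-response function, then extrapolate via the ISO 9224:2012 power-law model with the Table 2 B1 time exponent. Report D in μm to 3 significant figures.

copper: temperature factor f = -0.080·(9.2) = -0.7360
  SO₂ term: 0.0053·148.4^0.26·exp(0.059·76-0.7360) = 0.8252
  Cl⁻ term: 0.01025·261.8^0.27·exp(0.036·76+0.049·19.2) = 1.821
  sum: 0.8252 + 1.821 → r_corr = 2.647 μm/a
Power-law: D(13) = r_corr · 13^0.667
  D(13) = 2.647 × 13^0.667 = 2.647 × 5.534 = 14.64 μm

D(13) = 14.6 μm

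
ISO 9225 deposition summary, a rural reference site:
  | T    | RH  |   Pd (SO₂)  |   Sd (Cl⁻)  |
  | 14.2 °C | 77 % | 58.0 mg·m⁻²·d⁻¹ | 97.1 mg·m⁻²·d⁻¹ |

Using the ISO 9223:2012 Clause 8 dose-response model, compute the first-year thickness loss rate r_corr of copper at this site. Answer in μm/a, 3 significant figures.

copper: T>10 °C ⇒ hinge -0.080·(14.2−10) = -0.3360
  sulphur-dioxide contribution → 1.023 μm/a
  chloride contribution → 1.131 μm/a
  total first-year rate 2.154 μm/a

r_corr = 2.15 μm/a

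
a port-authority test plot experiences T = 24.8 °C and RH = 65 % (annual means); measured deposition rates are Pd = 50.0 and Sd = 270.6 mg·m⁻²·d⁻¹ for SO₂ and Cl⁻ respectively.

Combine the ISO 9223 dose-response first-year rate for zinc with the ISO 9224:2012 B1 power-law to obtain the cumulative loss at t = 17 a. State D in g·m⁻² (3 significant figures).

zinc: temperature factor f = -0.071·(14.8) = -1.0508
  SO₂ term: 0.0129·50.0^0.44·exp(0.046·65-1.0508) = 0.5016
  Sd branch = 0.0175·Sd^0.57·e^(0.008·RH+0.085·T) = 5.899 μm/a
  sum: 0.5016 + 5.899 → r_corr = 6.401 μm/a
Long-term exponent b (ISO 9224 Table 2, B1) = 0.813
  D(17) = 6.401 × 17^0.813 = 6.401 × 10.01 = 64.06 μm
  Mass loss = 64.06 μm × 7.14 g/cm³ = 457.4 g·m⁻²

D(17) = 457 g·m⁻²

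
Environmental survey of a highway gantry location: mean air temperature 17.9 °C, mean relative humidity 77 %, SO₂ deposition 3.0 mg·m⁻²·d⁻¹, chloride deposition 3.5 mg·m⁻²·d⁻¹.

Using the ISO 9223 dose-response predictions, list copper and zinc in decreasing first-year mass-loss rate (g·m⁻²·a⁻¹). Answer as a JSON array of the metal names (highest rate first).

["copper", "zinc"]

copper: temperature factor f = -0.080·(7.9) = -0.6320
  SO₂ term: 0.0053·3.0^0.26·exp(0.059·77-0.6320) = 0.3523
  Sd branch = 0.01025·Sd^0.27·e^(0.036·RH+0.049·T) = 0.5526 μm/a
  sum: 0.3523 + 0.5526 → r_corr = 0.9048 μm/a
  mass loss = 0.9048 μm/a × 8.96 g/cm³ = 8.107 g·m⁻²·a⁻¹
zinc: temperature factor f = -0.071·(7.9) = -0.5609
  SO₂ term: 0.0129·3.0^0.44·exp(0.046·77-0.5609) = 0.4123
  Cl⁻ term: 0.0175·3.5^0.57·exp(0.008·77+0.085·17.9) = 0.303
  sum: 0.4123 + 0.303 → r_corr = 0.7153 μm/a
  mass loss = 0.7153 μm/a × 7.14 g/cm³ = 5.107 g·m⁻²·a⁻¹
Ordering by g·m⁻²·a⁻¹: copper (8.11) > zinc (5.11)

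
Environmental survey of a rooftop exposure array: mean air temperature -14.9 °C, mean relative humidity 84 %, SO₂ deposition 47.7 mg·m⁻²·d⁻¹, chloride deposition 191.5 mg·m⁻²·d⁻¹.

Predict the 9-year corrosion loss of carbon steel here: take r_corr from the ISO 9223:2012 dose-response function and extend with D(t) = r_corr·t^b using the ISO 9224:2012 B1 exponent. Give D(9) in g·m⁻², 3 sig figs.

D(9) = 621 g·m⁻²

carbon steel: T≤10 °C ⇒ hinge +0.150·(-14.9−10) = -3.7350
  SO₂ term: 1.77·47.7^0.52·exp(0.02·84-3.7350) = 1.692
  Cl⁻ term: 0.102·191.5^0.62·exp(0.033·84+0.04·-14.9) = 23.37
  sum: 1.692 + 23.37 → r_corr = 25.06 μm/a
Long-term exponent b (ISO 9224 Table 2, B1) = 0.523
  D(9) = 25.06 × 9^0.523 = 25.06 × 3.156 = 79.07 μm
  Mass loss = 79.07 μm × 7.85 g/cm³ = 620.7 g·m⁻²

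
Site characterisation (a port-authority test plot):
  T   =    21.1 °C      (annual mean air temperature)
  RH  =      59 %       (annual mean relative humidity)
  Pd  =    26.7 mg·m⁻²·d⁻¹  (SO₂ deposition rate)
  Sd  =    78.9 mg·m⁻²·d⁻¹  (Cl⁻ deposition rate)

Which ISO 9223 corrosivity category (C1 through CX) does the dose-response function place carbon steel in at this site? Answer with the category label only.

C3

carbon steel: T>10 °C ⇒ hinge -0.054·(21.1−10) = -0.5994
  Pd branch = 1.77·Pd^0.52·e^(0.02·RH+f) = 17.45 μm/a
  Sd branch = 0.102·Sd^0.62·e^(0.033·RH+0.04·T) = 24.94 μm/a
  r_corr = 17.45 + 24.94 = 42.4 μm/a
Category bounds: 25…50 μm/a bracket r_corr ⇒ C3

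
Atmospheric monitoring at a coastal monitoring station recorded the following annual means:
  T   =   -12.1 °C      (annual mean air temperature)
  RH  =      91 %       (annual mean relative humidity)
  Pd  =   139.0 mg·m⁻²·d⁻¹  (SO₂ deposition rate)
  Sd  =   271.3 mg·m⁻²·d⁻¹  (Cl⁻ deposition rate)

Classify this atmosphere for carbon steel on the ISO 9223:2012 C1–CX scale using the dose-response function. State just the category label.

C3

carbon steel: T≤10 °C ⇒ hinge +0.150·(-12.1−10) = -3.3150
  SO₂ term: 1.77·139.0^0.52·exp(0.02·91-3.3150) = 5.165
  Cl⁻ term: 0.102·271.3^0.62·exp(0.033·91+0.04·-12.1) = 40.86
  sum: 5.165 + 40.86 → r_corr = 46.03 μm/a
46 μm/a falls in (25, 50] for carbon steel → category C3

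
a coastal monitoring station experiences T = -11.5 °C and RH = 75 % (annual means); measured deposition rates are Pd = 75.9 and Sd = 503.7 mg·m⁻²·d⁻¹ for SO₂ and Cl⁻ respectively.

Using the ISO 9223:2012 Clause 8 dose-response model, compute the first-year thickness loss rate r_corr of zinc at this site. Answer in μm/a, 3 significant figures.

zinc: T≤10 °C ⇒ hinge +0.038·(-11.5−10) = -0.8170
  SO₂ term: 0.0129·75.9^0.44·exp(0.046·75-0.8170) = 1.206
  Cl⁻ term: 0.0175·503.7^0.57·exp(0.008·75+0.085·-11.5) = 0.4162
  sum: 1.206 + 0.4162 → r_corr = 1.622 μm/a

r_corr = 1.62 μm/a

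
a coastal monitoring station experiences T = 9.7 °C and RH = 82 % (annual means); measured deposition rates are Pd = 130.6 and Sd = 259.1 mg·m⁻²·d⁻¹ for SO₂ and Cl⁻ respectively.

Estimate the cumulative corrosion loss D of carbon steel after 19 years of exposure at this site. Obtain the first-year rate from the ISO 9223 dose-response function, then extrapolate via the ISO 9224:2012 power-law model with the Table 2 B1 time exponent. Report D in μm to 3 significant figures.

carbon steel: temperature factor f = +0.150·(-0.3) = -0.0450
  sulphur-dioxide contribution → 109.9 μm/a
  chloride contribution → 70.58 μm/a
  total first-year rate 180.5 μm/a
ISO 9224: D(t) = r_corr · t^b with b = 0.523 (carbon steel, B1)
  D(19) = 180.5 × 19^0.523 = 180.5 × 4.664 = 841.8 μm

D(19) = 842 μm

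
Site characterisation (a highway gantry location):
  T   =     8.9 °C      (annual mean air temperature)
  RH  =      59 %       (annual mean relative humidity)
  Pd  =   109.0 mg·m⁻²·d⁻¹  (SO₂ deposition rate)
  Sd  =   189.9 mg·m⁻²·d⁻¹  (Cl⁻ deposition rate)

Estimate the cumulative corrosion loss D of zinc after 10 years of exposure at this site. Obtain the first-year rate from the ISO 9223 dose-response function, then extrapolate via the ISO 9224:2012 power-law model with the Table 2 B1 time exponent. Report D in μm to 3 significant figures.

zinc: T≤10 °C ⇒ hinge +0.038·(8.9−10) = -0.0418
  sulphur-dioxide contribution → 1.471 μm/a
  chloride contribution → 1.189 μm/a
  ⇒ r_corr(zinc) = 2.66 μm/a
Long-term exponent b (ISO 9224 Table 2, B1) = 0.813
  D(10) = 2.66 × 10^0.813 = 2.66 × 6.501 = 17.3 μm

D(10) = 17.3 μm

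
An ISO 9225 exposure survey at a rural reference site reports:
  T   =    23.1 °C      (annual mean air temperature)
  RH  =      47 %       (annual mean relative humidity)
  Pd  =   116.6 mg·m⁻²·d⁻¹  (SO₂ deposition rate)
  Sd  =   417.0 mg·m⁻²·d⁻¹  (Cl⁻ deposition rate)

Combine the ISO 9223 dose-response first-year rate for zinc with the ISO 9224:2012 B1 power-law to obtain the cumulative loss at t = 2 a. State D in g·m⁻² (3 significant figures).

zinc: T>10 °C ⇒ hinge -0.071·(23.1−10) = -0.9301
  Pd branch = 0.0129·Pd^0.44·e^(0.046·RH+f) = 0.3589 μm/a
  Sd branch = 0.0175·Sd^0.57·e^(0.008·RH+0.085·T) = 5.656 μm/a
  r_corr = 0.3589 + 5.656 = 6.015 μm/a
ISO 9224: D(t) = r_corr · t^b with b = 0.813 (zinc, B1)
  D(2) = 6.015 × 2^0.813 = 6.015 × 1.757 = 10.57 μm
  Mass loss = 10.57 μm × 7.14 g/cm³ = 75.46 g·m⁻²

D(2) = 75.5 g·m⁻²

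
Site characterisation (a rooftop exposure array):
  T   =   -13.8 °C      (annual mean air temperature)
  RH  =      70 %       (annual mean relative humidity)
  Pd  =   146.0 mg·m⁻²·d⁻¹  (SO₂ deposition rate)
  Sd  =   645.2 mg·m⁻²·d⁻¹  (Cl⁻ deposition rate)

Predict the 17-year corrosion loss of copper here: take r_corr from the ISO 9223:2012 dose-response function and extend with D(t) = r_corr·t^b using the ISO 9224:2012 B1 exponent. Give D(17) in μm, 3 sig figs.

D(17) = 2.86 μm

copper: f(T) = +0.126·(T−10) [T≤10 °C] = -2.9988
  Pd branch = 0.0053·Pd^0.26·e^(0.059·RH+f) = 0.06002 μm/a
  Sd branch = 0.01025·Sd^0.27·e^(0.036·RH+0.049·T) = 0.3716 μm/a
  r_corr = 0.06002 + 0.3716 = 0.4316 μm/a
Long-term exponent b (ISO 9224 Table 2, B1) = 0.667
  D(17) = 0.4316 × 17^0.667 = 0.4316 × 6.618 = 2.856 μm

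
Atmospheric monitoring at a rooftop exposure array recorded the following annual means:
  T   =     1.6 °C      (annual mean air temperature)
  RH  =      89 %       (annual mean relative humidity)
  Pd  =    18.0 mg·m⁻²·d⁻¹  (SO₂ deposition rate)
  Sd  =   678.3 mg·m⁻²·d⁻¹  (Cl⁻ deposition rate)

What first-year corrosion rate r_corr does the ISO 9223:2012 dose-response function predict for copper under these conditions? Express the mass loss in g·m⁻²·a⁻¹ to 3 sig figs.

copper: f(T) = +0.126·(T−10) [T≤10 °C] = -1.0584
  SO₂ term: 0.0053·18.0^0.26·exp(0.059·89-1.0584) = 0.7438
  Cl⁻ term: 0.01025·678.3^0.27·exp(0.036·89+0.049·1.6) = 1.588
  sum: 0.7438 + 1.588 → r_corr = 2.331 μm/a
Convert to mass loss: 2.331 μm/a × 8.96 g/cm³ = 20.89 g·m⁻²·a⁻¹

r_corr = 20.9 g·m⁻²·a⁻¹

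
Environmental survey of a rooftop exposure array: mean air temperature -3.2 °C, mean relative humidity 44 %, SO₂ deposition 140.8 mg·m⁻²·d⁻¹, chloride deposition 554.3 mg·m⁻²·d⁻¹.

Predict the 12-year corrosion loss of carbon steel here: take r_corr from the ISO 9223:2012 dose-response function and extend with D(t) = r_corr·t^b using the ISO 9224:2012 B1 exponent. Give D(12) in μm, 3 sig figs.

carbon steel: temperature factor f = +0.150·(-13.2) = -1.9800
  SO₂ term: 1.77·140.8^0.52·exp(0.02·44-1.9800) = 7.718
  Sd branch = 0.102·Sd^0.62·e^(0.033·RH+0.04·T) = 19.26 μm/a
  sum: 7.718 + 19.26 → r_corr = 26.98 μm/a
Power-law: D(12) = r_corr · 12^0.523
  D(12) = 26.98 × 12^0.523 = 26.98 × 3.668 = 98.96 μm

D(12) = 99.0 μm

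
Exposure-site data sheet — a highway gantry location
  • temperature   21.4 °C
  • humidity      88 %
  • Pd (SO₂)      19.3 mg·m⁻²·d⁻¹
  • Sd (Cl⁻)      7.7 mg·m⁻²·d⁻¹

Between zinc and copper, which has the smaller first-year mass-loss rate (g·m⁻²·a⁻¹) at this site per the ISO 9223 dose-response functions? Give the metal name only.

zinc: T>10 °C ⇒ hinge -0.071·(21.4−10) = -0.8094
  SO₂ term: 0.0129·19.3^0.44·exp(0.046·88-0.8094) = 1.21
  Sd branch = 0.0175·Sd^0.57·e^(0.008·RH+0.085·T) = 0.6983 μm/a
  sum: 1.21 + 0.6983 → r_corr = 1.908 μm/a
  mass loss = 1.908 μm/a × 7.14 g/cm³ = 13.62 g·m⁻²·a⁻¹
copper: f(T) = -0.080·(T−10) [T>10 °C] = -0.9120
  SO₂ term: 0.0053·19.3^0.26·exp(0.059·88-0.9120) = 0.8266
  Sd branch = 0.01025·Sd^0.27·e^(0.036·RH+0.049·T) = 1.206 μm/a
  sum: 0.8266 + 1.206 → r_corr = 2.033 μm/a
  mass loss = 2.033 μm/a × 8.96 g/cm³ = 18.21 g·m⁻²·a⁻¹
Ordering by g·m⁻²·a⁻¹: copper (18.2) > zinc (13.6)

zinc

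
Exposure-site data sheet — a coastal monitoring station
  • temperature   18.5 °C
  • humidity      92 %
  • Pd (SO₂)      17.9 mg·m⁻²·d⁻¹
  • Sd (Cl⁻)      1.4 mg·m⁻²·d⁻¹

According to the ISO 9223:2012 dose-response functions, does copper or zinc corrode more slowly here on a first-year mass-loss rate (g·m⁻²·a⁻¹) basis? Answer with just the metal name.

zinc

copper: temperature factor f = -0.080·(8.5) = -0.6800
  SO₂ term: 0.0053·17.9^0.26·exp(0.059·92-0.6800) = 1.294
  Sd branch = 0.01025·Sd^0.27·e^(0.036·RH+0.049·T) = 0.7625 μm/a
  sum: 1.294 + 0.7625 → r_corr = 2.057 μm/a
  mass loss = 2.057 μm/a × 8.96 g/cm³ = 18.43 g·m⁻²·a⁻¹
zinc: T>10 °C ⇒ hinge -0.071·(18.5−10) = -0.6035
  SO₂ term: 0.0129·17.9^0.44·exp(0.046·92-0.6035) = 1.729
  Cl⁻ term: 0.0175·1.4^0.57·exp(0.008·92+0.085·18.5) = 0.2133
  sum: 1.729 + 0.2133 → r_corr = 1.942 μm/a
  mass loss = 1.942 μm/a × 7.14 g/cm³ = 13.86 g·m⁻²·a⁻¹
Ordering by g·m⁻²·a⁻¹: copper (18.4) > zinc (13.9)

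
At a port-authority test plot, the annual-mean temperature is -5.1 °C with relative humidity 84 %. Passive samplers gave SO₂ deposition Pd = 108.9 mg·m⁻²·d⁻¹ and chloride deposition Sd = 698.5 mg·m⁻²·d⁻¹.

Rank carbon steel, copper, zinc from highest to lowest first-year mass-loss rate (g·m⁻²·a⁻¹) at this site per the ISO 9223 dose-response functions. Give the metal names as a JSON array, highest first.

["carbon steel", "zinc", "copper"]

carbon steel: f(T) = +0.150·(T−10) [T≤10 °C] = -2.2650
  SO₂ term: 1.77·108.9^0.52·exp(0.02·84-2.2650) = 11.3
  Sd branch = 0.102·Sd^0.62·e^(0.033·RH+0.04·T) = 77.14 μm/a
  r_corr = 11.3 + 77.14 = 88.44 μm/a
  mass loss = 88.44 μm/a × 7.85 g/cm³ = 694.2 g·m⁻²·a⁻¹
copper: f(T) = +0.126·(T−10) [T≤10 °C] = -1.9026
  SO₂ term: 0.0053·108.9^0.26·exp(0.059·84-1.9026) = 0.3802
  Sd branch = 0.01025·Sd^0.27·e^(0.036·RH+0.049·T) = 0.9626 μm/a
  r_corr = 0.3802 + 0.9626 = 1.343 μm/a
  mass loss = 1.343 μm/a × 8.96 g/cm³ = 12.03 g·m⁻²·a⁻¹
zinc: T≤10 °C ⇒ hinge +0.038·(-5.1−10) = -0.5738
  SO₂ term: 0.0129·108.9^0.44·exp(0.046·84-0.5738) = 2.728
  Sd branch = 0.0175·Sd^0.57·e^(0.008·RH+0.085·T) = 0.9285 μm/a
  sum: 2.728 + 0.9285 → r_corr = 3.656 μm/a
  mass loss = 3.656 μm/a × 7.14 g/cm³ = 26.11 g·m⁻²·a⁻¹
Ordering by g·m⁻²·a⁻¹: carbon steel (694) > zinc (26.1) > copper (12)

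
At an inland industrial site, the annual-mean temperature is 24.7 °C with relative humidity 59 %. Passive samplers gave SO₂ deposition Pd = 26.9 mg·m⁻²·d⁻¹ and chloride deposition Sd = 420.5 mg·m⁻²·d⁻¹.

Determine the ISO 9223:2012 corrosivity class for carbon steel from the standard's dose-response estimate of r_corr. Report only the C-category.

C5

carbon steel: temperature factor f = -0.054·(14.7) = -0.7938
  sulphur-dioxide contribution → 14.43 μm/a
  chloride contribution → 81.28 μm/a
  total first-year rate 95.71 μm/a
Category bounds: 80…200 μm/a bracket r_corr ⇒ C5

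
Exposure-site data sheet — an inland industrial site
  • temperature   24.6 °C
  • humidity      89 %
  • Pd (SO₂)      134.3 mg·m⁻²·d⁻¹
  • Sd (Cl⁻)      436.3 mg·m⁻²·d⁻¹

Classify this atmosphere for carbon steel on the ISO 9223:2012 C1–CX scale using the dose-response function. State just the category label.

CX

carbon steel: f(T) = -0.054·(T−10) [T>10 °C] = -0.7884
  Pd branch = 1.77·Pd^0.52·e^(0.02·RH+f) = 60.98 μm/a
  Cl⁻ term: 0.102·436.3^0.62·exp(0.033·89+0.04·24.6) = 222.9
  sum: 60.98 + 222.9 → r_corr = 283.9 μm/a
ISO 9223 Table 2 (carbon steel): 200 < 284 ≤ 700 μm/a ⇒ CX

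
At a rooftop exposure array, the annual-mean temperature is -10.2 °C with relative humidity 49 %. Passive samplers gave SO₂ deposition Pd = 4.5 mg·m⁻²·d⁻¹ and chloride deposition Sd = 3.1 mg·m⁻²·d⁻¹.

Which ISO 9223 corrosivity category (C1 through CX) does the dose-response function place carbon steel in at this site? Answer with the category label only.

carbon steel: f(T) = +0.150·(T−10) [T≤10 °C] = -3.0300
  SO₂ term: 1.77·4.5^0.52·exp(0.02·49-3.0300) = 0.4981
  Sd branch = 0.102·Sd^0.62·e^(0.033·RH+0.04·T) = 0.6891 μm/a
  sum: 0.4981 + 0.6891 → r_corr = 1.187 μm/a
ISO 9223 Table 2 (carbon steel): 0 < 1.19 ≤ 1.3 μm/a ⇒ C1

C1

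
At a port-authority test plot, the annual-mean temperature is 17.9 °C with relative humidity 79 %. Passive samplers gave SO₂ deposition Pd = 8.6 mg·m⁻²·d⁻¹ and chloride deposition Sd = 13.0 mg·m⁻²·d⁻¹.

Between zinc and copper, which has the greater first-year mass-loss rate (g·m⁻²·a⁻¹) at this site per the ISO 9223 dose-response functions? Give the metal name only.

copper

zinc: f(T) = -0.071·(T−10) [T>10 °C] = -0.5609
  SO₂ term: 0.0129·8.6^0.44·exp(0.046·79-0.5609) = 0.7185
  Sd branch = 0.0175·Sd^0.57·e^(0.008·RH+0.085·T) = 0.6505 μm/a
  sum: 0.7185 + 0.6505 → r_corr = 1.369 μm/a
  mass loss = 1.369 μm/a × 7.14 g/cm³ = 9.774 g·m⁻²·a⁻¹
copper: f(T) = -0.080·(T−10) [T>10 °C] = -0.6320
  SO₂ term: 0.0053·8.6^0.26·exp(0.059·79-0.6320) = 0.5212
  Cl⁻ term: 0.01025·13.0^0.27·exp(0.036·79+0.049·17.9) = 0.8463
  r_corr = 0.5212 + 0.8463 = 1.368 μm/a
  mass loss = 1.368 μm/a × 8.96 g/cm³ = 12.25 g·m⁻²·a⁻¹
Ordering by g·m⁻²·a⁻¹: copper (12.3) > zinc (9.77)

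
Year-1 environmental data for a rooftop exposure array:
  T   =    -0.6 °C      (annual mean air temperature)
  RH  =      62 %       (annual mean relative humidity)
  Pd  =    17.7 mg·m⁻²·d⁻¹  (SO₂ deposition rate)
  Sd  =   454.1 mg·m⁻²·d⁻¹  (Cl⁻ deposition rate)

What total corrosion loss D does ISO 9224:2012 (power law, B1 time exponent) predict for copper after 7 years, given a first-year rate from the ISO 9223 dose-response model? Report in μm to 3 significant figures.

D(7) = 2.19 μm

copper: temperature factor f = +0.126·(-10.6) = -1.3356
  SO₂ term: 0.0053·17.7^0.26·exp(0.059·62-1.3356) = 0.1141
  Sd branch = 0.01025·Sd^0.27·e^(0.036·RH+0.049·T) = 0.4839 μm/a
  r_corr = 0.1141 + 0.4839 = 0.598 μm/a
Long-term exponent b (ISO 9224 Table 2, B1) = 0.667
  D(7) = 0.598 × 7^0.667 = 0.598 × 3.662 = 2.19 μm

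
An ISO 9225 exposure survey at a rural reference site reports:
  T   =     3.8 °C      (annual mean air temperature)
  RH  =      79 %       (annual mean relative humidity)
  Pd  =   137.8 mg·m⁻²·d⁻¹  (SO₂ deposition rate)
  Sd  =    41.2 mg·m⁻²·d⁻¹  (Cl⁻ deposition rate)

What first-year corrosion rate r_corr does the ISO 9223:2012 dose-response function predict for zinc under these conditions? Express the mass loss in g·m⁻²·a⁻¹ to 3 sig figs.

r_corr = 26.8 g·m⁻²·a⁻¹

zinc: temperature factor f = +0.038·(-6.2) = -0.2356
  Pd branch = 0.0129·Pd^0.44·e^(0.046·RH+f) = 3.371 μm/a
  Cl⁻ term: 0.0175·41.2^0.57·exp(0.008·79+0.085·3.8) = 0.3787
  sum: 3.371 + 0.3787 → r_corr = 3.75 μm/a
Convert to mass loss: 3.75 μm/a × 7.14 g/cm³ = 26.77 g·m⁻²·a⁻¹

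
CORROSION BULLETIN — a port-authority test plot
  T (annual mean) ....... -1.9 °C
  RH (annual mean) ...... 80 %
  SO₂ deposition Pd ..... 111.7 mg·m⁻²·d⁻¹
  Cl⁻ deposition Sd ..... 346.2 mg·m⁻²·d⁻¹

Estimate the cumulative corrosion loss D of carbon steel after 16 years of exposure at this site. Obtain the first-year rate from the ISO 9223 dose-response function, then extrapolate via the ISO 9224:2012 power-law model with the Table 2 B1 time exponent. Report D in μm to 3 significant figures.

carbon steel: temperature factor f = +0.150·(-11.9) = -1.7850
  sulphur-dioxide contribution → 17.09 μm/a
  chloride contribution → 49.72 μm/a
  ⇒ r_corr(carbon steel) = 66.8 μm/a
Long-term exponent b (ISO 9224 Table 2, B1) = 0.523
  D(16) = 66.8 × 16^0.523 = 66.8 × 4.263 = 284.8 μm

D(16) = 285 μm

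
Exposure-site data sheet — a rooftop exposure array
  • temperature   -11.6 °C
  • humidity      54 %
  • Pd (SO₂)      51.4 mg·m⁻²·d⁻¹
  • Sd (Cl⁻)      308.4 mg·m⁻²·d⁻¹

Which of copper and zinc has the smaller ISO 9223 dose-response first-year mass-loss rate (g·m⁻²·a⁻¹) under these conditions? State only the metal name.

copper

copper: temperature factor f = +0.126·(-21.6) = -2.7216
  sulphur-dioxide contribution → 0.02349 μm/a
  chloride contribution → 0.1906 μm/a
  ⇒ r_corr(copper) = 0.2141 μm/a
  mass loss = 0.2141 μm/a × 8.96 g/cm³ = 1.919 g·m⁻²·a⁻¹
zinc: T≤10 °C ⇒ hinge +0.038·(-11.6−10) = -0.8208
  sulphur-dioxide contribution → 0.3852 μm/a
  chloride contribution → 0.2638 μm/a
  total first-year rate 0.649 μm/a
  mass loss = 0.649 μm/a × 7.14 g/cm³ = 4.634 g·m⁻²·a⁻¹
Ordering by g·m⁻²·a⁻¹: zinc (4.63) > copper (1.92)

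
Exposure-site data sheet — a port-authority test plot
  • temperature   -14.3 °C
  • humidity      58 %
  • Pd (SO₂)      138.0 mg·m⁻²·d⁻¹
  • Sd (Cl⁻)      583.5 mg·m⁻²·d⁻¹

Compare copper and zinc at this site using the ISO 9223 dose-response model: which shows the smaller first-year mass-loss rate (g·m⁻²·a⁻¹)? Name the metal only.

copper

copper: f(T) = +0.126·(T−10) [T≤10 °C] = -3.0618
  sulphur-dioxide contribution → 0.02736 μm/a
  chloride contribution → 0.2291 μm/a
  total first-year rate 0.2565 μm/a
  mass loss = 0.2565 μm/a × 8.96 g/cm³ = 2.298 g·m⁻²·a⁻¹
zinc: f(T) = +0.038·(T−10) [T≤10 °C] = -0.9234
  sulphur-dioxide contribution → 0.6454 μm/a
  chloride contribution → 0.3114 μm/a
  total first-year rate 0.9568 μm/a
  mass loss = 0.9568 μm/a × 7.14 g/cm³ = 6.831 g·m⁻²·a⁻¹
Ordering by g·m⁻²·a⁻¹: zinc (6.83) > copper (2.3)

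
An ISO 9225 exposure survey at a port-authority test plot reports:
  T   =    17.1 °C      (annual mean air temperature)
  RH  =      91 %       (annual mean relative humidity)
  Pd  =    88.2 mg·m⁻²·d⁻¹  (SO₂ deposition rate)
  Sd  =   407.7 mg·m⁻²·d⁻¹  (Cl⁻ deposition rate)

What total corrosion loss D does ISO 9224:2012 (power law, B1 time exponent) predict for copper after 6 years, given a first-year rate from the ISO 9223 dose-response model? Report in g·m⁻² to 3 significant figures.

D(6) = 155 g·m⁻²

copper: temperature factor f = -0.080·(7.1) = -0.5680
  sulphur-dioxide contribution → 2.066 μm/a
  chloride contribution → 3.178 μm/a
  total first-year rate 5.244 μm/a
Long-term exponent b (ISO 9224 Table 2, B1) = 0.667
  D(6) = 5.244 × 6^0.667 = 5.244 × 3.304 = 17.33 μm
  Mass loss = 17.33 μm × 8.96 g/cm³ = 155.2 g·m⁻²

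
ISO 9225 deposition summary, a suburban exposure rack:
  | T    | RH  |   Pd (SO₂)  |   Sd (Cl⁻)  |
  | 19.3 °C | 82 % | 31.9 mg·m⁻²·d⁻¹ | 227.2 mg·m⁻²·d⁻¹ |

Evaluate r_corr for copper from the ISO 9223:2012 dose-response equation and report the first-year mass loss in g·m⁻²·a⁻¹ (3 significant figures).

r_corr = 26.6 g·m⁻²·a⁻¹

copper: f(T) = -0.080·(T−10) [T>10 °C] = -0.7440
  sulphur-dioxide contribution → 0.7821 μm/a
  chloride contribution → 2.186 μm/a
  total first-year rate 2.968 μm/a
Convert to mass loss: 2.968 μm/a × 8.96 g/cm³ = 26.6 g·m⁻²·a⁻¹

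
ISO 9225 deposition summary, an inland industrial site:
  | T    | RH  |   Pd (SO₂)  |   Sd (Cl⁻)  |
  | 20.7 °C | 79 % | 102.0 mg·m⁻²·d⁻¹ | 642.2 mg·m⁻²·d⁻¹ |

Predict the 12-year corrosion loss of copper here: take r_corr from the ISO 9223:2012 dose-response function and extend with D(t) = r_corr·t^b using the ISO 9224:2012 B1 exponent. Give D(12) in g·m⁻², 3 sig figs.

D(12) = 168 g·m⁻²

copper: f(T) = -0.080·(T−10) [T>10 °C] = -0.8560
  Pd branch = 0.0053·Pd^0.26·e^(0.059·RH+f) = 0.7925 μm/a
  Cl⁻ term: 0.01025·642.2^0.27·exp(0.036·79+0.049·20.7) = 2.782
  r_corr = 0.7925 + 2.782 = 3.575 μm/a
ISO 9224: D(t) = r_corr · t^b with b = 0.667 (copper, B1)
  D(12) = 3.575 × 12^0.667 = 3.575 × 5.246 = 18.75 μm
  Mass loss = 18.75 μm × 8.96 g/cm³ = 168 g·m⁻²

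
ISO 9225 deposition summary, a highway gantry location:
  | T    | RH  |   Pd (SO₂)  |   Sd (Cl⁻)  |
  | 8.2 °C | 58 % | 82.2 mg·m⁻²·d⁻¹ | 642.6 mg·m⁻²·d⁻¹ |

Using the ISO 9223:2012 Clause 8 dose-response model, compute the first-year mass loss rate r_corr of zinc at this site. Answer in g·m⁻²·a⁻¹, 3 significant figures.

zinc: f(T) = +0.038·(T−10) [T≤10 °C] = -0.0684
  Pd branch = 0.0129·Pd^0.44·e^(0.046·RH+f) = 1.208 μm/a
  Sd branch = 0.0175·Sd^0.57·e^(0.008·RH+0.085·T) = 2.227 μm/a
  sum: 1.208 + 2.227 → r_corr = 3.435 μm/a
Convert to mass loss: 3.435 μm/a × 7.14 g/cm³ = 24.53 g·m⁻²·a⁻¹

r_corr = 24.5 g·m⁻²·a⁻¹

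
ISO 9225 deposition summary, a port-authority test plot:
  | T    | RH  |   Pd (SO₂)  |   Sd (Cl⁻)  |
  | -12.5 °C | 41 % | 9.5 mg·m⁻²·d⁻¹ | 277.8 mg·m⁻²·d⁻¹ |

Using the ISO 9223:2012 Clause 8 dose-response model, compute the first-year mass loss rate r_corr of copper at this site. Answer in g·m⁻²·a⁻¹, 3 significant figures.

copper: temperature factor f = +0.126·(-22.5) = -2.8350
  Pd branch = 0.0053·Pd^0.26·e^(0.059·RH+f) = 0.006278 μm/a
  Sd branch = 0.01025·Sd^0.27·e^(0.036·RH+0.049·T) = 0.1111 μm/a
  r_corr = 0.006278 + 0.1111 = 0.1173 μm/a
Convert to mass loss: 0.1173 μm/a × 8.96 g/cm³ = 1.051 g·m⁻²·a⁻¹

r_corr = 1.05 g·m⁻²·a⁻¹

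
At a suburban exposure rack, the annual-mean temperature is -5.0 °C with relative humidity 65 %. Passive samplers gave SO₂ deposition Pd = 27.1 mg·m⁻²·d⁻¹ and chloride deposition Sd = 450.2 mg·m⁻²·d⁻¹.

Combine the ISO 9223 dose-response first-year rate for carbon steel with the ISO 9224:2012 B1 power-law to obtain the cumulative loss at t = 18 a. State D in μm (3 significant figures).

carbon steel: f(T) = +0.150·(T−10) [T≤10 °C] = -2.2500
  SO₂ term: 1.77·27.1^0.52·exp(0.02·65-2.2500) = 3.807
  Cl⁻ term: 0.102·450.2^0.62·exp(0.033·65+0.04·-5.0) = 31.51
  r_corr = 3.807 + 31.51 = 35.31 μm/a
ISO 9224: D(t) = r_corr · t^b with b = 0.523 (carbon steel, B1)
  D(18) = 35.31 × 18^0.523 = 35.31 × 4.534 = 160.1 μm

D(18) = 160 μm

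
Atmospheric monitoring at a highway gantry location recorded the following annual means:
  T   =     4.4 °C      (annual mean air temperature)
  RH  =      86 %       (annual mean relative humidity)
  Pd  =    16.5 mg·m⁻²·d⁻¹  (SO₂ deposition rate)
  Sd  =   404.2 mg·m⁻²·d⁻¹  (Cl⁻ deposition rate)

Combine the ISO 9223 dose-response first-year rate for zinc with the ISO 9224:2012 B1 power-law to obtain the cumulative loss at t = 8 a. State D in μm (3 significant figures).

D(8) = 18.5 μm

zinc: temperature factor f = +0.038·(-5.6) = -0.2128
  SO₂ term: 0.0129·16.5^0.44·exp(0.046·86-0.2128) = 1.87
  Cl⁻ term: 0.0175·404.2^0.57·exp(0.008·86+0.085·4.4) = 1.549
  sum: 1.87 + 1.549 → r_corr = 3.419 μm/a
Power-law: D(8) = r_corr · 8^0.813
  D(8) = 3.419 × 8^0.813 = 3.419 × 5.423 = 18.54 μm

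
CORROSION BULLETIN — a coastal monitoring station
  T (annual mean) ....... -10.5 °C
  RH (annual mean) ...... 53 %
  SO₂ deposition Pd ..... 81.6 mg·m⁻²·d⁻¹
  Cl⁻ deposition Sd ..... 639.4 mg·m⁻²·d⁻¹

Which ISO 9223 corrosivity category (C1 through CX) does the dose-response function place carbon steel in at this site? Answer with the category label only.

carbon steel: f(T) = +0.150·(T−10) [T≤10 °C] = -3.0750
  sulphur-dioxide contribution → 2.328 μm/a
  chloride contribution → 21.15 μm/a
  ⇒ r_corr(carbon steel) = 23.48 μm/a
Category bounds: 1.3…25 μm/a bracket r_corr ⇒ C2

C2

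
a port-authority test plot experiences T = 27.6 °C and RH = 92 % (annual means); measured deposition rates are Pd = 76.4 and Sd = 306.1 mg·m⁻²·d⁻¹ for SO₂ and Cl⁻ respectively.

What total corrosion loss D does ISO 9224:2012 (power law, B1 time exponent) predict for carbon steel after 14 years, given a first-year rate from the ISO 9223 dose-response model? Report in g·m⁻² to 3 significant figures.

D(14) = 8.23e+03 g·m⁻²

carbon steel: temperature factor f = -0.054·(17.6) = -0.9504
  Pd branch = 1.77·Pd^0.52·e^(0.02·RH+f) = 41.07 μm/a
  Cl⁻ term: 0.102·306.1^0.62·exp(0.033·92+0.04·27.6) = 222.7
  r_corr = 41.07 + 222.7 = 263.8 μm/a
ISO 9224: D(t) = r_corr · t^b with b = 0.523 (carbon steel, B1)
  D(14) = 263.8 × 14^0.523 = 263.8 × 3.976 = 1049 μm
  Mass loss = 1049 μm × 7.85 g/cm³ = 8234 g·m⁻²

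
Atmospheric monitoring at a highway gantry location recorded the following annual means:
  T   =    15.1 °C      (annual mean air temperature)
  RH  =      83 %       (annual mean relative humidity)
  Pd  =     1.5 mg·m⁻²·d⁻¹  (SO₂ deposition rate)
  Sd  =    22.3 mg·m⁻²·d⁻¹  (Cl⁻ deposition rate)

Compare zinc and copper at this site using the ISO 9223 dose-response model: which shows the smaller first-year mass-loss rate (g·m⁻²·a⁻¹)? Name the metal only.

zinc: T>10 °C ⇒ hinge -0.071·(15.1−10) = -0.3621
  SO₂ term: 0.0129·1.5^0.44·exp(0.046·83-0.3621) = 0.4886
  Sd branch = 0.0175·Sd^0.57·e^(0.008·RH+0.085·T) = 0.72 μm/a
  sum: 0.4886 + 0.72 → r_corr = 1.209 μm/a
  mass loss = 1.209 μm/a × 7.14 g/cm³ = 8.63 g·m⁻²·a⁻¹
copper: temperature factor f = -0.080·(5.1) = -0.4080
  Pd branch = 0.0053·Pd^0.26·e^(0.059·RH+f) = 0.5243 μm/a
  Cl⁻ term: 0.01025·22.3^0.27·exp(0.036·83+0.049·15.1) = 0.9858
  sum: 0.5243 + 0.9858 → r_corr = 1.51 μm/a
  mass loss = 1.51 μm/a × 8.96 g/cm³ = 13.53 g·m⁻²·a⁻¹
Ordering by g·m⁻²·a⁻¹: copper (13.5) > zinc (8.63)

zinc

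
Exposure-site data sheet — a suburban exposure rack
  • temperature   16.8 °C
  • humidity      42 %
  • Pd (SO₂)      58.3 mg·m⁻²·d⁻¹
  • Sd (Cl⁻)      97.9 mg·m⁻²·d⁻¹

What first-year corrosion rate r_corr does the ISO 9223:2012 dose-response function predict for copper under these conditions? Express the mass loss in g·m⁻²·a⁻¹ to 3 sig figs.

r_corr = 4.22 g·m⁻²·a⁻¹

copper: temperature factor f = -0.080·(6.8) = -0.5440
  Pd branch = 0.0053·Pd^0.26·e^(0.059·RH+f) = 0.1055 μm/a
  Cl⁻ term: 0.01025·97.9^0.27·exp(0.036·42+0.049·16.8) = 0.3651
  r_corr = 0.1055 + 0.3651 = 0.4706 μm/a
Convert to mass loss: 0.4706 μm/a × 8.96 g/cm³ = 4.217 g·m⁻²·a⁻¹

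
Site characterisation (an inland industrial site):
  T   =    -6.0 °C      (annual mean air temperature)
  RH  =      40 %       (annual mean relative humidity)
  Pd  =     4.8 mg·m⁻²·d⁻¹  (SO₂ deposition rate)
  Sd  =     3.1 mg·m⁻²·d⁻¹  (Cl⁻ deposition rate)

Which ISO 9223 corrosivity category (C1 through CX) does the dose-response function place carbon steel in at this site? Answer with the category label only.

C2

carbon steel: T≤10 °C ⇒ hinge +0.150·(-6.0−10) = -2.4000
  Pd branch = 1.77·Pd^0.52·e^(0.02·RH+f) = 0.8079 μm/a
  Sd branch = 0.102·Sd^0.62·e^(0.033·RH+0.04·T) = 0.6057 μm/a
  r_corr = 0.8079 + 0.6057 = 1.414 μm/a
1.41 μm/a falls in (1.3, 25] for carbon steel → category C2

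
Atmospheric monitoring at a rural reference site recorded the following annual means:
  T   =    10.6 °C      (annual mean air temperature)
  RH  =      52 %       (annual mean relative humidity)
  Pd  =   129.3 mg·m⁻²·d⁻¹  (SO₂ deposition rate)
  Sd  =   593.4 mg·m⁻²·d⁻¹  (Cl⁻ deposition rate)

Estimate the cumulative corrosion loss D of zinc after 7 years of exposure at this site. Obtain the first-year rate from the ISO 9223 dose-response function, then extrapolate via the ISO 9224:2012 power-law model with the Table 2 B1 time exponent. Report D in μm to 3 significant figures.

zinc: f(T) = -0.071·(T−10) [T>10 °C] = -0.0426
  sulphur-dioxide contribution → 1.148 μm/a
  chloride contribution → 2.488 μm/a
  total first-year rate 3.636 μm/a
ISO 9224: D(t) = r_corr · t^b with b = 0.813 (zinc, B1)
  D(7) = 3.636 × 7^0.813 = 3.636 × 4.865 = 17.69 μm

D(7) = 17.7 μm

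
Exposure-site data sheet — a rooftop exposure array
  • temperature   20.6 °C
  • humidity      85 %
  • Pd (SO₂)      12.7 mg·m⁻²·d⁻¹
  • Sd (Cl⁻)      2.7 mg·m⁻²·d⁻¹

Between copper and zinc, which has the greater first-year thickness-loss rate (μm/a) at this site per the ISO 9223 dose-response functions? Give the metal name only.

copper

copper: T>10 °C ⇒ hinge -0.080·(20.6−10) = -0.8480
  Pd branch = 0.0053·Pd^0.26·e^(0.059·RH+f) = 0.6622 μm/a
  Cl⁻ term: 0.01025·2.7^0.27·exp(0.036·85+0.049·20.6) = 0.7844
  sum: 0.6622 + 0.7844 → r_corr = 1.447 μm/a
zinc: temperature factor f = -0.071·(10.6) = -0.7526
  Pd branch = 0.0129·Pd^0.44·e^(0.046·RH+f) = 0.9279 μm/a
  Sd branch = 0.0175·Sd^0.57·e^(0.008·RH+0.085·T) = 0.3505 μm/a
  sum: 0.9279 + 0.3505 → r_corr = 1.278 μm/a
Ordering by μm/a: copper (1.45) > zinc (1.28)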